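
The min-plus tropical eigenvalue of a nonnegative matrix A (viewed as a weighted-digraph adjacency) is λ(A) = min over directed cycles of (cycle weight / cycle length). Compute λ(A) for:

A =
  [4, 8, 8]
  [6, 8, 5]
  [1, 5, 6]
λ(A) = 4

Enumerate directed cycles and compute their means (weight / length). Sample:
  cycle 0 → 0: weight = 4, length = 1, mean = 4/1 ≈ 4.000
  cycle 1 → 1: weight = 8, length = 1, mean = 8/1 ≈ 8.000
  cycle 2 → 2: weight = 6, length = 1, mean = 6/1 ≈ 6.000
  cycle 0 → 1 → 0: weight = 14, length = 2, mean = 14/2 ≈ 7.000
  cycle 0 → 2 → 0: weight = 9, length = 2, mean = 9/2 ≈ 4.500
  cycle 1 → 0 → 1: weight = 14, length = 2, mean = 14/2 ≈ 7.000
Minimum mean = 4.000, attained e.g. along the cycle 0 → 0 with weight 4 and length 1. So λ(A) = 4/1 = 4.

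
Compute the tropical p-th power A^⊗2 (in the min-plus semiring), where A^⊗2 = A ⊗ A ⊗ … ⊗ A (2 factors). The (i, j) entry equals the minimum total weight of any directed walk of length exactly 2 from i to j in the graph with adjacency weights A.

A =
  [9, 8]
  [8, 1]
A^⊗2 =
  [16, 9]
  [9, 2]

Each entry (A^⊗2)_ij equals the minimum over all length-2 walks i = v_0 → v_1 → … → v_2 = j of Σ_t A[v_t][v_{t+1}]. For example, for (i, j) = (0, 1) we minimise over 2 possible intermediate vertex sequences; the minimum is 9, attained along the walk 0 → 1 → 1.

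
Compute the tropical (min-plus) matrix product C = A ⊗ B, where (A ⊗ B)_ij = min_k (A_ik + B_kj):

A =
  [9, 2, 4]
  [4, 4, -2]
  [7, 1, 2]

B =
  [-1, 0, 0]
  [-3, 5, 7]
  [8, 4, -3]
A ⊗ B =
  [-1, 7, 1]
  [1, 2, -5]
  [-2, 6, -1]

Apply the min-plus product entry-by-entry:
  C[0][0] = min over k of (A[0][0] + B[0][0] = 9 + -1 = 8, A[0][1] + B[1][0] = 2 + -3 = -1, A[0][2] + B[2][0] = 4 + 8 = 12) = -1 (attained at k = 1)
  C[0][1] = min over k of (A[0][0] + B[0][1] = 9 + 0 = 9, A[0][1] + B[1][1] = 2 + 5 = 7, A[0][2] + B[2][1] = 4 + 4 = 8) = 7 (attained at k = 1)
  C[0][2] = min over k of (A[0][0] + B[0][2] = 9 + 0 = 9, A[0][1] + B[1][2] = 2 + 7 = 9, A[0][2] + B[2][2] = 4 + -3 = 1) = 1 (attained at k = 2)
  C[1][0] = min over k of (A[1][0] + B[0][0] = 4 + -1 = 3, A[1][1] + B[1][0] = 4 + -3 = 1, A[1][2] + B[2][0] = -2 + 8 = 6) = 1 (attained at k = 1)
  C[1][1] = min over k of (A[1][0] + B[0][1] = 4 + 0 = 4, A[1][1] + B[1][1] = 4 + 5 = 9, A[1][2] + B[2][1] = -2 + 4 = 2) = 2 (attained at k = 2)
  C[1][2] = min over k of (A[1][0] + B[0][2] = 4 + 0 = 4, A[1][1] + B[1][2] = 4 + 7 = 11, A[1][2] + B[2][2] = -2 + -3 = -5) = -5 (attained at k = 2)
  C[2][0] = min over k of (A[2][0] + B[0][0] = 7 + -1 = 6, A[2][1] + B[1][0] = 1 + -3 = -2, A[2][2] + B[2][0] = 2 + 8 = 10) = -2 (attained at k = 1)
  C[2][1] = min over k of (A[2][0] + B[0][1] = 7 + 0 = 7, A[2][1] + B[1][1] = 1 + 5 = 6, A[2][2] + B[2][1] = 2 + 4 = 6) = 6 (attained at k = 1)
  C[2][2] = min over k of (A[2][0] + B[0][2] = 7 + 0 = 7, A[2][1] + B[1][2] = 1 + 7 = 8, A[2][2] + B[2][2] = 2 + -3 = -1) = -1 (attained at k = 2)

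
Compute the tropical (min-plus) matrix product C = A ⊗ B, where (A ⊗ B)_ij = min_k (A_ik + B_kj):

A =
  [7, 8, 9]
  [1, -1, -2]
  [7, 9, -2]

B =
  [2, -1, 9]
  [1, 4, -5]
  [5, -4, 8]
A ⊗ B =
  [9, 5, 3]
  [0, -6, -6]
  [3, -6, 4]

Apply the min-plus product entry-by-entry:
  C[0][0] = min over k of (A[0][0] + B[0][0] = 7 + 2 = 9, A[0][1] + B[1][0] = 8 + 1 = 9, A[0][2] + B[2][0] = 9 + 5 = 14) = 9 (attained at k = 0)
  C[0][1] = min over k of (A[0][0] + B[0][1] = 7 + -1 = 6, A[0][1] + B[1][1] = 8 + 4 = 12, A[0][2] + B[2][1] = 9 + -4 = 5) = 5 (attained at k = 2)
  C[0][2] = min over k of (A[0][0] + B[0][2] = 7 + 9 = 16, A[0][1] + B[1][2] = 8 + -5 = 3, A[0][2] + B[2][2] = 9 + 8 = 17) = 3 (attained at k = 1)
  C[1][0] = min over k of (A[1][0] + B[0][0] = 1 + 2 = 3, A[1][1] + B[1][0] = -1 + 1 = 0, A[1][2] + B[2][0] = -2 + 5 = 3) = 0 (attained at k = 1)
  C[1][1] = min over k of (A[1][0] + B[0][1] = 1 + -1 = 0, A[1][1] + B[1][1] = -1 + 4 = 3, A[1][2] + B[2][1] = -2 + -4 = -6) = -6 (attained at k = 2)
  C[1][2] = min over k of (A[1][0] + B[0][2] = 1 + 9 = 10, A[1][1] + B[1][2] = -1 + -5 = -6, A[1][2] + B[2][2] = -2 + 8 = 6) = -6 (attained at k = 1)
  C[2][0] = min over k of (A[2][0] + B[0][0] = 7 + 2 = 9, A[2][1] + B[1][0] = 9 + 1 = 10, A[2][2] + B[2][0] = -2 + 5 = 3) = 3 (attained at k = 2)
  C[2][1] = min over k of (A[2][0] + B[0][1] = 7 + -1 = 6, A[2][1] + B[1][1] = 9 + 4 = 13, A[2][2] + B[2][1] = -2 + -4 = -6) = -6 (attained at k = 2)
  C[2][2] = min over k of (A[2][0] + B[0][2] = 7 + 9 = 16, A[2][1] + B[1][2] = 9 + -5 = 4, A[2][2] + B[2][2] = -2 + 8 = 6) = 4 (attained at k = 1)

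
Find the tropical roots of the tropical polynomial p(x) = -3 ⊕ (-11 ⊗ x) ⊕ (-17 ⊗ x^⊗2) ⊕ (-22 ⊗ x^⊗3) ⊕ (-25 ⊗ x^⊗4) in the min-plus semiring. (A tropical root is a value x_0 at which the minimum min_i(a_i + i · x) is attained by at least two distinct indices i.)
Roots: {3, 5, 6, 8}

Each tropical root is a break point of the lower envelope of the lines y = a_i + i · x (there are 5 lines, with slopes 0, 1, ..., 4). Only the lines that attain the minimum somewhere contribute to roots; other lines are dominated. Here the surviving (envelope) indices are i = 4, i = 3, i = 2, i = 1, i = 0.
Intersections between consecutive envelope lines give the roots: for adjacent envelope indices i < j the intersection is x = (a_i − a_j) / (j − i). Reading off the sorted break points: {3, 5, 6, 8}.
Verification: at each break x_0, at least two indices attain the minimum of min_i(a_i + i · x_0).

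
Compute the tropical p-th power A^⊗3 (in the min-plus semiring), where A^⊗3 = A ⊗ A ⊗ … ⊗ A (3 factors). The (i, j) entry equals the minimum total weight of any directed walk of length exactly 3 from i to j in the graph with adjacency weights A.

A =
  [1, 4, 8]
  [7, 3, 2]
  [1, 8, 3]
A^⊗3 =
  [3, 6, 7]
  [4, 7, 8]
  [3, 6, 7]

Each entry (A^⊗3)_ij equals the minimum over all length-3 walks i = v_0 → v_1 → … → v_3 = j of Σ_t A[v_t][v_{t+1}]. For example, for (i, j) = (0, 2) we minimise over 9 possible intermediate vertex sequences; the minimum is 7, attained along the walk 0 → 0 → 1 → 2.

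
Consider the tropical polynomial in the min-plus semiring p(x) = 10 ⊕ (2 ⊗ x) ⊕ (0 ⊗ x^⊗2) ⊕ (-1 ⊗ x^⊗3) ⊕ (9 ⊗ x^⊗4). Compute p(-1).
p(-1) = -4

A tropical monomial a ⊗ x^⊗i evaluates to a + i · x. Evaluating each term at x = -1:
  Term 0 contributes 10 + 0 · -1 = 10
  Term 1 contributes 2 + 1 · -1 = 1
  Term 2 contributes 0 + 2 · -1 = -2
  Term 3 contributes -1 + 3 · -1 = -4
  Term 4 contributes 9 + 4 · -1 = 5
p(-1) = ⊕ of these = min[10, 1, -2, -4, 5] = -4.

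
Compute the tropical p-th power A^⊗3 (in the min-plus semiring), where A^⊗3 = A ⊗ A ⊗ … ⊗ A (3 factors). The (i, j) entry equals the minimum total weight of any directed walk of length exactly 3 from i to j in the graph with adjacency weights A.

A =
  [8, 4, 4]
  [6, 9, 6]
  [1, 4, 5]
A^⊗3 =
  [10, 9, 9]
  [11, 11, 11]
  [6, 9, 10]

Each entry (A^⊗3)_ij equals the minimum over all length-3 walks i = v_0 → v_1 → … → v_3 = j of Σ_t A[v_t][v_{t+1}]. For example, for (i, j) = (0, 2) we minimise over 9 possible intermediate vertex sequences; the minimum is 9, attained along the walk 0 → 2 → 0 → 2.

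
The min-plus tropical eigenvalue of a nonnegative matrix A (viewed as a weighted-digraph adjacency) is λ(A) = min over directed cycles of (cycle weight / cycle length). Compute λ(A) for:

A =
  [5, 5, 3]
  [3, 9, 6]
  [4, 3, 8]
λ(A) = 3

Enumerate directed cycles and compute their means (weight / length). Sample:
  cycle 0 → 0: weight = 5, length = 1, mean = 5/1 ≈ 5.000
  cycle 1 → 1: weight = 9, length = 1, mean = 9/1 ≈ 9.000
  cycle 2 → 2: weight = 8, length = 1, mean = 8/1 ≈ 8.000
  cycle 0 → 1 → 0: weight = 8, length = 2, mean = 8/2 ≈ 4.000
  cycle 0 → 2 → 0: weight = 7, length = 2, mean = 7/2 ≈ 3.500
  cycle 1 → 0 → 1: weight = 8, length = 2, mean = 8/2 ≈ 4.000
Minimum mean = 3.000, attained e.g. along the cycle 0 → 2 → 1 → 0 with weight 9 and length 3. So λ(A) = 9/3 = 3.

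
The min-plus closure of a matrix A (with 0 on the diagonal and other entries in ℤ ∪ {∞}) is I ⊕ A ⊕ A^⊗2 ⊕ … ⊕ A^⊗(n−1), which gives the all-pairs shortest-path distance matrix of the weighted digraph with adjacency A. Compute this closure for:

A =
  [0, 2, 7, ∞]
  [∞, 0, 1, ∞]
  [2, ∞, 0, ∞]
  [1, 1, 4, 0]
Closure =
  [0, 2, 3, ∞]
  [3, 0, 1, ∞]
  [2, 4, 0, ∞]
  [1, 1, 2, 0]

This is the Floyd-Warshall all-pairs shortest-path computation. For each intermediate vertex k = 0, 1, …, 3, update dist[i][j] ← min(dist[i][j], dist[i][k] + dist[k][j]). The final matrix gives, for each (i, j), the minimum total weight of any directed path from i to j (possibly empty when i = j).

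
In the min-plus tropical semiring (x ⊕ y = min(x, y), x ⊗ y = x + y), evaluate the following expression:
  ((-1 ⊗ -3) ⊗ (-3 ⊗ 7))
((-1 ⊗ -3) ⊗ (-3 ⊗ 7)) = 0

Expand innermost to outermost. Recall ⊕ takes the minimum of its arguments and ⊗ takes their sum. Working out the expression ((-1 ⊗ -3) ⊗ (-3 ⊗ 7)) gives 0.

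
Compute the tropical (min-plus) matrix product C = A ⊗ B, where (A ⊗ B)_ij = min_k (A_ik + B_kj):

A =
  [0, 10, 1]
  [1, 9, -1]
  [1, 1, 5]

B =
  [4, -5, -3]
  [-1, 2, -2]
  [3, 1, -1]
A ⊗ B =
  [4, -5, -3]
  [2, -4, -2]
  [0, -4, -2]

Apply the min-plus product entry-by-entry:
  C[0][0] = min over k of (A[0][0] + B[0][0] = 0 + 4 = 4, A[0][1] + B[1][0] = 10 + -1 = 9, A[0][2] + B[2][0] = 1 + 3 = 4) = 4 (attained at k = 0)
  C[0][1] = min over k of (A[0][0] + B[0][1] = 0 + -5 = -5, A[0][1] + B[1][1] = 10 + 2 = 12, A[0][2] + B[2][1] = 1 + 1 = 2) = -5 (attained at k = 0)
  C[0][2] = min over k of (A[0][0] + B[0][2] = 0 + -3 = -3, A[0][1] + B[1][2] = 10 + -2 = 8, A[0][2] + B[2][2] = 1 + -1 = 0) = -3 (attained at k = 0)
  C[1][0] = min over k of (A[1][0] + B[0][0] = 1 + 4 = 5, A[1][1] + B[1][0] = 9 + -1 = 8, A[1][2] + B[2][0] = -1 + 3 = 2) = 2 (attained at k = 2)
  C[1][1] = min over k of (A[1][0] + B[0][1] = 1 + -5 = -4, A[1][1] + B[1][1] = 9 + 2 = 11, A[1][2] + B[2][1] = -1 + 1 = 0) = -4 (attained at k = 0)
  C[1][2] = min over k of (A[1][0] + B[0][2] = 1 + -3 = -2, A[1][1] + B[1][2] = 9 + -2 = 7, A[1][2] + B[2][2] = -1 + -1 = -2) = -2 (attained at k = 0)
  C[2][0] = min over k of (A[2][0] + B[0][0] = 1 + 4 = 5, A[2][1] + B[1][0] = 1 + -1 = 0, A[2][2] + B[2][0] = 5 + 3 = 8) = 0 (attained at k = 1)
  C[2][1] = min over k of (A[2][0] + B[0][1] = 1 + -5 = -4, A[2][1] + B[1][1] = 1 + 2 = 3, A[2][2] + B[2][1] = 5 + 1 = 6) = -4 (attained at k = 0)
  C[2][2] = min over k of (A[2][0] + B[0][2] = 1 + -3 = -2, A[2][1] + B[1][2] = 1 + -2 = -1, A[2][2] + B[2][2] = 5 + -1 = 4) = -2 (attained at k = 0)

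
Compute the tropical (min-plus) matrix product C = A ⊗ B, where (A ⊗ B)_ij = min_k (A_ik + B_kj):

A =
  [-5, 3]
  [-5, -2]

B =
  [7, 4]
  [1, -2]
A ⊗ B =
  [2, -1]
  [-1, -4]

Apply the min-plus product entry-by-entry:
  C[0][0] = min over k of (A[0][0] + B[0][0] = -5 + 7 = 2, A[0][1] + B[1][0] = 3 + 1 = 4) = 2 (attained at k = 0)
  C[0][1] = min over k of (A[0][0] + B[0][1] = -5 + 4 = -1, A[0][1] + B[1][1] = 3 + -2 = 1) = -1 (attained at k = 0)
  C[1][0] = min over k of (A[1][0] + B[0][0] = -5 + 7 = 2, A[1][1] + B[1][0] = -2 + 1 = -1) = -1 (attained at k = 1)
  C[1][1] = min over k of (A[1][0] + B[0][1] = -5 + 4 = -1, A[1][1] + B[1][1] = -2 + -2 = -4) = -4 (attained at k = 1)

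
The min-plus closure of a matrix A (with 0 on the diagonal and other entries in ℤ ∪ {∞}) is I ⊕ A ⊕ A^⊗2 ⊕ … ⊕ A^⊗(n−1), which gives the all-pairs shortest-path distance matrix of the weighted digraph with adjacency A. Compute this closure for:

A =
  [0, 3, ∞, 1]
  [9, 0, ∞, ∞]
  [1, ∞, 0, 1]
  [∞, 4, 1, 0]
Closure =
  [0, 3, 2, 1]
  [9, 0, 11, 10]
  [1, 4, 0, 1]
  [2, 4, 1, 0]

This is the Floyd-Warshall all-pairs shortest-path computation. For each intermediate vertex k = 0, 1, …, 3, update dist[i][j] ← min(dist[i][j], dist[i][k] + dist[k][j]). The final matrix gives, for each (i, j), the minimum total weight of any directed path from i to j (possibly empty when i = j).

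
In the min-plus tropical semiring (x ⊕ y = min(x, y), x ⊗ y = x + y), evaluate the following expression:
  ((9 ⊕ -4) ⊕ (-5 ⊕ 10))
((9 ⊕ -4) ⊕ (-5 ⊕ 10)) = -5

Expand innermost to outermost. Recall ⊕ takes the minimum of its arguments and ⊗ takes their sum. Working out the expression ((9 ⊕ -4) ⊕ (-5 ⊕ 10)) gives -5.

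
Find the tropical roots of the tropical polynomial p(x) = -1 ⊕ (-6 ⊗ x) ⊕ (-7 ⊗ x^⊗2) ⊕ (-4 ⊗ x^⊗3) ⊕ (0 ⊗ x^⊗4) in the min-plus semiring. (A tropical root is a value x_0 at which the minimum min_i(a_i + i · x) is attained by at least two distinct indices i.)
Roots: {-4, -3, 1, 5}

Each tropical root is a break point of the lower envelope of the lines y = a_i + i · x (there are 5 lines, with slopes 0, 1, ..., 4). Only the lines that attain the minimum somewhere contribute to roots; other lines are dominated. Here the surviving (envelope) indices are i = 4, i = 3, i = 2, i = 1, i = 0.
Intersections between consecutive envelope lines give the roots: for adjacent envelope indices i < j the intersection is x = (a_i − a_j) / (j − i). Reading off the sorted break points: {-4, -3, 1, 5}.
Verification: at each break x_0, at least two indices attain the minimum of min_i(a_i + i · x_0).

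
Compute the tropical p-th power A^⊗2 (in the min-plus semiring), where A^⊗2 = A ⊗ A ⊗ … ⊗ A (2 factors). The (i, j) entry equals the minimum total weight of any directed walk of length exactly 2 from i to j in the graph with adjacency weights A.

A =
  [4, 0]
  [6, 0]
A^⊗2 =
  [6, 0]
  [6, 0]

Each entry (A^⊗2)_ij equals the minimum over all length-2 walks i = v_0 → v_1 → … → v_2 = j of Σ_t A[v_t][v_{t+1}]. For example, for (i, j) = (0, 1) we minimise over 2 possible intermediate vertex sequences; the minimum is 0, attained along the walk 0 → 1 → 1.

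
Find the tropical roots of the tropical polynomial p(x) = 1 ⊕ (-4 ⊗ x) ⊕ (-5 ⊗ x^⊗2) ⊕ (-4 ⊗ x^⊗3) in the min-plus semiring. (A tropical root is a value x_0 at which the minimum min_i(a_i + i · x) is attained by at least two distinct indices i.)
Roots: {-1, 1, 5}

Each tropical root is a break point of the lower envelope of the lines y = a_i + i · x (there are 4 lines, with slopes 0, 1, ..., 3). Only the lines that attain the minimum somewhere contribute to roots; other lines are dominated. Here the surviving (envelope) indices are i = 3, i = 2, i = 1, i = 0.
Intersections between consecutive envelope lines give the roots: for adjacent envelope indices i < j the intersection is x = (a_i − a_j) / (j − i). Reading off the sorted break points: {-1, 1, 5}.
Verification: at each break x_0, at least two indices attain the minimum of min_i(a_i + i · x_0).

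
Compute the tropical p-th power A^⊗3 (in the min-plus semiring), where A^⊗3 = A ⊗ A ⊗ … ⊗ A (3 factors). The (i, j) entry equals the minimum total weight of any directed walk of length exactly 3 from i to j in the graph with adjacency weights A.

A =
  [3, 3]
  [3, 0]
A^⊗3 =
  [6, 3]
  [3, 0]

Each entry (A^⊗3)_ij equals the minimum over all length-3 walks i = v_0 → v_1 → … → v_3 = j of Σ_t A[v_t][v_{t+1}]. For example, for (i, j) = (0, 1) we minimise over 4 possible intermediate vertex sequences; the minimum is 3, attained along the walk 0 → 1 → 1 → 1.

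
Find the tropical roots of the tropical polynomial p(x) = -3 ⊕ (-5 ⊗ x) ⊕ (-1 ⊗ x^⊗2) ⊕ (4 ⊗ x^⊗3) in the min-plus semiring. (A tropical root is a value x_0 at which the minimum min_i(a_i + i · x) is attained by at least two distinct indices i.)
Roots: {-5, -4, 2}

Each tropical root is a break point of the lower envelope of the lines y = a_i + i · x (there are 4 lines, with slopes 0, 1, ..., 3). Only the lines that attain the minimum somewhere contribute to roots; other lines are dominated. Here the surviving (envelope) indices are i = 3, i = 2, i = 1, i = 0.
Intersections between consecutive envelope lines give the roots: for adjacent envelope indices i < j the intersection is x = (a_i − a_j) / (j − i). Reading off the sorted break points: {-5, -4, 2}.
Verification: at each break x_0, at least two indices attain the minimum of min_i(a_i + i · x_0).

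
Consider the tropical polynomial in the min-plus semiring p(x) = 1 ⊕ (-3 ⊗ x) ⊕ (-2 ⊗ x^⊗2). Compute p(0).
p(0) = -3

A tropical monomial a ⊗ x^⊗i evaluates to a + i · x. Evaluating each term at x = 0:
  Term 0 contributes 1 + 0 · 0 = 1
  Term 1 contributes -3 + 1 · 0 = -3
  Term 2 contributes -2 + 2 · 0 = -2
p(0) = ⊕ of these = min[1, -3, -2] = -3.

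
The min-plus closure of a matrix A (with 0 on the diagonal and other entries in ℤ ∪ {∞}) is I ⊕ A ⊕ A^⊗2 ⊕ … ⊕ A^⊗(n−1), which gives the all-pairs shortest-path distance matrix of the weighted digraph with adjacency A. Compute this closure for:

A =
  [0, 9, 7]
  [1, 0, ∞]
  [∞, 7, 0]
Closure =
  [0, 9, 7]
  [1, 0, 8]
  [8, 7, 0]

This is the Floyd-Warshall all-pairs shortest-path computation. For each intermediate vertex k = 0, 1, …, 2, update dist[i][j] ← min(dist[i][j], dist[i][k] + dist[k][j]). The final matrix gives, for each (i, j), the minimum total weight of any directed path from i to j (possibly empty when i = j).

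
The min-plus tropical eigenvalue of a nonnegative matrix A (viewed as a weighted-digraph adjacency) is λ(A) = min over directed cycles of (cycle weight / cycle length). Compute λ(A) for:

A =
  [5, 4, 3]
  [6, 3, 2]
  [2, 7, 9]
λ(A) = 5/2

Enumerate directed cycles and compute their means (weight / length). Sample:
  cycle 0 → 0: weight = 5, length = 1, mean = 5/1 ≈ 5.000
  cycle 1 → 1: weight = 3, length = 1, mean = 3/1 ≈ 3.000
  cycle 2 → 2: weight = 9, length = 1, mean = 9/1 ≈ 9.000
  cycle 0 → 1 → 0: weight = 10, length = 2, mean = 10/2 ≈ 5.000
  cycle 0 → 2 → 0: weight = 5, length = 2, mean = 5/2 ≈ 2.500
  cycle 1 → 0 → 1: weight = 10, length = 2, mean = 10/2 ≈ 5.000
Minimum mean = 2.500, attained e.g. along the cycle 0 → 2 → 0 with weight 5 and length 2. So λ(A) = 5/2 = 5/2.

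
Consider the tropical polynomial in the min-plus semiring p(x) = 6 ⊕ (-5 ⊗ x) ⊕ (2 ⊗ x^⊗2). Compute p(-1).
p(-1) = -6

A tropical monomial a ⊗ x^⊗i evaluates to a + i · x. Evaluating each term at x = -1:
  Term 0 contributes 6 + 0 · -1 = 6
  Term 1 contributes -5 + 1 · -1 = -6
  Term 2 contributes 2 + 2 · -1 = 0
p(-1) = ⊕ of these = min[6, -6, 0] = -6.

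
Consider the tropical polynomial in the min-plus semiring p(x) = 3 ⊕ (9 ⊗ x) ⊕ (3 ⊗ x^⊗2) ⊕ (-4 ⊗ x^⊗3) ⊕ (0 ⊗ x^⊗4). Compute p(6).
p(6) = 3

A tropical monomial a ⊗ x^⊗i evaluates to a + i · x. Evaluating each term at x = 6:
  Term 0 contributes 3 + 0 · 6 = 3
  Term 1 contributes 9 + 1 · 6 = 15
  Term 2 contributes 3 + 2 · 6 = 15
  Term 3 contributes -4 + 3 · 6 = 14
  Term 4 contributes 0 + 4 · 6 = 24
p(6) = ⊕ of these = min[3, 15, 15, 14, 24] = 3.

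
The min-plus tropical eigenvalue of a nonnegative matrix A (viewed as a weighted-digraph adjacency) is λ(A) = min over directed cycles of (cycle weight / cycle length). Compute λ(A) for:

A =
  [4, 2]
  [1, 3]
λ(A) = 3/2

Enumerate directed cycles and compute their means (weight / length). Sample:
  cycle 0 → 0: weight = 4, length = 1, mean = 4/1 ≈ 4.000
  cycle 1 → 1: weight = 3, length = 1, mean = 3/1 ≈ 3.000
  cycle 0 → 1 → 0: weight = 3, length = 2, mean = 3/2 ≈ 1.500
  cycle 1 → 0 → 1: weight = 3, length = 2, mean = 3/2 ≈ 1.500
Minimum mean = 1.500, attained e.g. along the cycle 0 → 1 → 0 with weight 3 and length 2. So λ(A) = 3/2 = 3/2.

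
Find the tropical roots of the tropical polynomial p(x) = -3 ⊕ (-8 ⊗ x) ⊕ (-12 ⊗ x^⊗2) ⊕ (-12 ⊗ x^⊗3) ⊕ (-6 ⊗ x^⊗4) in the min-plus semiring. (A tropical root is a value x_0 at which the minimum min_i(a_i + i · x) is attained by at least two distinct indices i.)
Roots: {-6, 0, 4, 5}

Each tropical root is a break point of the lower envelope of the lines y = a_i + i · x (there are 5 lines, with slopes 0, 1, ..., 4). Only the lines that attain the minimum somewhere contribute to roots; other lines are dominated. Here the surviving (envelope) indices are i = 4, i = 3, i = 2, i = 1, i = 0.
Intersections between consecutive envelope lines give the roots: for adjacent envelope indices i < j the intersection is x = (a_i − a_j) / (j − i). Reading off the sorted break points: {-6, 0, 4, 5}.
Verification: at each break x_0, at least two indices attain the minimum of min_i(a_i + i · x_0).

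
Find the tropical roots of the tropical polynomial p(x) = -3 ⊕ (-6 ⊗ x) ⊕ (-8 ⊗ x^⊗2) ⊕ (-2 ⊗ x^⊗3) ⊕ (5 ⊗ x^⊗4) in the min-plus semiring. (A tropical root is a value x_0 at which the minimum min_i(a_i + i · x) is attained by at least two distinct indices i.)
Roots: {-7, -6, 2, 3}

Each tropical root is a break point of the lower envelope of the lines y = a_i + i · x (there are 5 lines, with slopes 0, 1, ..., 4). Only the lines that attain the minimum somewhere contribute to roots; other lines are dominated. Here the surviving (envelope) indices are i = 4, i = 3, i = 2, i = 1, i = 0.
Intersections between consecutive envelope lines give the roots: for adjacent envelope indices i < j the intersection is x = (a_i − a_j) / (j − i). Reading off the sorted break points: {-7, -6, 2, 3}.
Verification: at each break x_0, at least two indices attain the minimum of min_i(a_i + i · x_0).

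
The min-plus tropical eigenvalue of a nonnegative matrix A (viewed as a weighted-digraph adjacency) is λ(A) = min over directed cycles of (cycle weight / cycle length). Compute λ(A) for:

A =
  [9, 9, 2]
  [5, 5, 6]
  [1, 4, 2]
λ(A) = 3/2

Enumerate directed cycles and compute their means (weight / length). Sample:
  cycle 0 → 0: weight = 9, length = 1, mean = 9/1 ≈ 9.000
  cycle 1 → 1: weight = 5, length = 1, mean = 5/1 ≈ 5.000
  cycle 2 → 2: weight = 2, length = 1, mean = 2/1 ≈ 2.000
  cycle 0 → 1 → 0: weight = 14, length = 2, mean = 14/2 ≈ 7.000
  cycle 0 → 2 → 0: weight = 3, length = 2, mean = 3/2 ≈ 1.500
  cycle 1 → 0 → 1: weight = 14, length = 2, mean = 14/2 ≈ 7.000
Minimum mean = 1.500, attained e.g. along the cycle 0 → 2 → 0 with weight 3 and length 2. So λ(A) = 3/2 = 3/2.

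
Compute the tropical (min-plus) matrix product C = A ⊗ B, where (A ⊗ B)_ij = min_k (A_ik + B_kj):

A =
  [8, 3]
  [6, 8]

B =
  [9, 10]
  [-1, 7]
A ⊗ B =
  [2, 10]
  [7, 15]

Apply the min-plus product entry-by-entry:
  C[0][0] = min over k of (A[0][0] + B[0][0] = 8 + 9 = 17, A[0][1] + B[1][0] = 3 + -1 = 2) = 2 (attained at k = 1)
  C[0][1] = min over k of (A[0][0] + B[0][1] = 8 + 10 = 18, A[0][1] + B[1][1] = 3 + 7 = 10) = 10 (attained at k = 1)
  C[1][0] = min over k of (A[1][0] + B[0][0] = 6 + 9 = 15, A[1][1] + B[1][0] = 8 + -1 = 7) = 7 (attained at k = 1)
  C[1][1] = min over k of (A[1][0] + B[0][1] = 6 + 10 = 16, A[1][1] + B[1][1] = 8 + 7 = 15) = 15 (attained at k = 1)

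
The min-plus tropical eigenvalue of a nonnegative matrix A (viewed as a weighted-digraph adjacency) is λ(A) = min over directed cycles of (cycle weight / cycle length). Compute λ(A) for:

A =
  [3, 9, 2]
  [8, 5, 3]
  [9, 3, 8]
λ(A) = 3

Enumerate directed cycles and compute their means (weight / length). Sample:
  cycle 0 → 0: weight = 3, length = 1, mean = 3/1 ≈ 3.000
  cycle 1 → 1: weight = 5, length = 1, mean = 5/1 ≈ 5.000
  cycle 2 → 2: weight = 8, length = 1, mean = 8/1 ≈ 8.000
  cycle 0 → 1 → 0: weight = 17, length = 2, mean = 17/2 ≈ 8.500
  cycle 0 → 2 → 0: weight = 11, length = 2, mean = 11/2 ≈ 5.500
  cycle 1 → 0 → 1: weight = 17, length = 2, mean = 17/2 ≈ 8.500
Minimum mean = 3.000, attained e.g. along the cycle 0 → 0 with weight 3 and length 1. So λ(A) = 3/1 = 3.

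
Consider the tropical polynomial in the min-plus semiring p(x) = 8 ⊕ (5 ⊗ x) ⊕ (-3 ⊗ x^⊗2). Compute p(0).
p(0) = -3

A tropical monomial a ⊗ x^⊗i evaluates to a + i · x. Evaluating each term at x = 0:
  Term 0 contributes 8 + 0 · 0 = 8
  Term 1 contributes 5 + 1 · 0 = 5
  Term 2 contributes -3 + 2 · 0 = -3
p(0) = ⊕ of these = min[8, 5, -3] = -3.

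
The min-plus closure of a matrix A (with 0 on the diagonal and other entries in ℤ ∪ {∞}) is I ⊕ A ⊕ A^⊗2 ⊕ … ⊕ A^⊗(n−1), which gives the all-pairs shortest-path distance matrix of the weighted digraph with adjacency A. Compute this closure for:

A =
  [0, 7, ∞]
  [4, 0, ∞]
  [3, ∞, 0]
Closure =
  [0, 7, ∞]
  [4, 0, ∞]
  [3, 10, 0]

This is the Floyd-Warshall all-pairs shortest-path computation. For each intermediate vertex k = 0, 1, …, 2, update dist[i][j] ← min(dist[i][j], dist[i][k] + dist[k][j]). The final matrix gives, for each (i, j), the minimum total weight of any directed path from i to j (possibly empty when i = j).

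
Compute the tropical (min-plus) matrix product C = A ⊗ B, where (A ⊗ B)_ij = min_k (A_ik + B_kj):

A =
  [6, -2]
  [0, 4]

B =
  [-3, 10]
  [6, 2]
A ⊗ B =
  [3, 0]
  [-3, 6]

Apply the min-plus product entry-by-entry:
  C[0][0] = min over k of (A[0][0] + B[0][0] = 6 + -3 = 3, A[0][1] + B[1][0] = -2 + 6 = 4) = 3 (attained at k = 0)
  C[0][1] = min over k of (A[0][0] + B[0][1] = 6 + 10 = 16, A[0][1] + B[1][1] = -2 + 2 = 0) = 0 (attained at k = 1)
  C[1][0] = min over k of (A[1][0] + B[0][0] = 0 + -3 = -3, A[1][1] + B[1][0] = 4 + 6 = 10) = -3 (attained at k = 0)
  C[1][1] = min over k of (A[1][0] + B[0][1] = 0 + 10 = 10, A[1][1] + B[1][1] = 4 + 2 = 6) = 6 (attained at k = 1)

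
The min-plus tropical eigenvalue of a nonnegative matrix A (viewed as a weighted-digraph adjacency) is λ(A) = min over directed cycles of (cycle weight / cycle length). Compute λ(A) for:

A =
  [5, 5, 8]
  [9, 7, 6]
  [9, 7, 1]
λ(A) = 1

Enumerate directed cycles and compute their means (weight / length). Sample:
  cycle 0 → 0: weight = 5, length = 1, mean = 5/1 ≈ 5.000
  cycle 1 → 1: weight = 7, length = 1, mean = 7/1 ≈ 7.000
  cycle 2 → 2: weight = 1, length = 1, mean = 1/1 ≈ 1.000
  cycle 0 → 1 → 0: weight = 14, length = 2, mean = 14/2 ≈ 7.000
  cycle 0 → 2 → 0: weight = 17, length = 2, mean = 17/2 ≈ 8.500
  cycle 1 → 0 → 1: weight = 14, length = 2, mean = 14/2 ≈ 7.000
Minimum mean = 1.000, attained e.g. along the cycle 2 → 2 with weight 1 and length 1. So λ(A) = 1/1 = 1.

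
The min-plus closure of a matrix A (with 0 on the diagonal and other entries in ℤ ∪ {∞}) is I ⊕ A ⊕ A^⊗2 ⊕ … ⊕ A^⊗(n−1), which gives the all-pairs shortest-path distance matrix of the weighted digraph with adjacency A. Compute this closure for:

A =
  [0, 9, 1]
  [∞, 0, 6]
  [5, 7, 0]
Closure =
  [0, 8, 1]
  [11, 0, 6]
  [5, 7, 0]

This is the Floyd-Warshall all-pairs shortest-path computation. For each intermediate vertex k = 0, 1, …, 2, update dist[i][j] ← min(dist[i][j], dist[i][k] + dist[k][j]). The final matrix gives, for each (i, j), the minimum total weight of any directed path from i to j (possibly empty when i = j).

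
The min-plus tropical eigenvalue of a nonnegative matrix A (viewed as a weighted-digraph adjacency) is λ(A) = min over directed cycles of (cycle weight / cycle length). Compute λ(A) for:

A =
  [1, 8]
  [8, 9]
λ(A) = 1

Enumerate directed cycles and compute their means (weight / length). Sample:
  cycle 0 → 0: weight = 1, length = 1, mean = 1/1 ≈ 1.000
  cycle 1 → 1: weight = 9, length = 1, mean = 9/1 ≈ 9.000
  cycle 0 → 1 → 0: weight = 16, length = 2, mean = 16/2 ≈ 8.000
  cycle 1 → 0 → 1: weight = 16, length = 2, mean = 16/2 ≈ 8.000
Minimum mean = 1.000, attained e.g. along the cycle 0 → 0 with weight 1 and length 1. So λ(A) = 1/1 = 1.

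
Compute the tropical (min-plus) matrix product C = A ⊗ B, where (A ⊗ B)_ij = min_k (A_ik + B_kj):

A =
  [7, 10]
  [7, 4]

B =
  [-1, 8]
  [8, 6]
A ⊗ B =
  [6, 15]
  [6, 10]

Apply the min-plus product entry-by-entry:
  C[0][0] = min over k of (A[0][0] + B[0][0] = 7 + -1 = 6, A[0][1] + B[1][0] = 10 + 8 = 18) = 6 (attained at k = 0)
  C[0][1] = min over k of (A[0][0] + B[0][1] = 7 + 8 = 15, A[0][1] + B[1][1] = 10 + 6 = 16) = 15 (attained at k = 0)
  C[1][0] = min over k of (A[1][0] + B[0][0] = 7 + -1 = 6, A[1][1] + B[1][0] = 4 + 8 = 12) = 6 (attained at k = 0)
  C[1][1] = min over k of (A[1][0] + B[0][1] = 7 + 8 = 15, A[1][1] + B[1][1] = 4 + 6 = 10) = 10 (attained at k = 1)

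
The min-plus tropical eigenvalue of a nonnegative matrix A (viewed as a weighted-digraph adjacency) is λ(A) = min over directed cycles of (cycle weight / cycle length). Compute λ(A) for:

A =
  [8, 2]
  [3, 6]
λ(A) = 5/2

Enumerate directed cycles and compute their means (weight / length). Sample:
  cycle 0 → 0: weight = 8, length = 1, mean = 8/1 ≈ 8.000
  cycle 1 → 1: weight = 6, length = 1, mean = 6/1 ≈ 6.000
  cycle 0 → 1 → 0: weight = 5, length = 2, mean = 5/2 ≈ 2.500
  cycle 1 → 0 → 1: weight = 5, length = 2, mean = 5/2 ≈ 2.500
Minimum mean = 2.500, attained e.g. along the cycle 0 → 1 → 0 with weight 5 and length 2. So λ(A) = 5/2 = 5/2.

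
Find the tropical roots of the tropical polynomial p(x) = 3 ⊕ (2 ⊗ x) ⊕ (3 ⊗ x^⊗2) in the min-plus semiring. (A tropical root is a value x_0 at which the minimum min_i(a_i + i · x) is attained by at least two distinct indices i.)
Roots: {-1, 1}

Each tropical root is a break point of the lower envelope of the lines y = a_i + i · x (there are 3 lines, with slopes 0, 1, ..., 2). Only the lines that attain the minimum somewhere contribute to roots; other lines are dominated. Here the surviving (envelope) indices are i = 2, i = 1, i = 0.
Intersections between consecutive envelope lines give the roots: for adjacent envelope indices i < j the intersection is x = (a_i − a_j) / (j − i). Reading off the sorted break points: {-1, 1}.
Verification: at each break x_0, at least two indices attain the minimum of min_i(a_i + i · x_0).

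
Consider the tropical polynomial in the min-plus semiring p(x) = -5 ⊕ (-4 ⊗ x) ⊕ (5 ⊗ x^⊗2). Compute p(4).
p(4) = -5

A tropical monomial a ⊗ x^⊗i evaluates to a + i · x. Evaluating each term at x = 4:
  Term 0 contributes -5 + 0 · 4 = -5
  Term 1 contributes -4 + 1 · 4 = 0
  Term 2 contributes 5 + 2 · 4 = 13
p(4) = ⊕ of these = min[-5, 0, 13] = -5.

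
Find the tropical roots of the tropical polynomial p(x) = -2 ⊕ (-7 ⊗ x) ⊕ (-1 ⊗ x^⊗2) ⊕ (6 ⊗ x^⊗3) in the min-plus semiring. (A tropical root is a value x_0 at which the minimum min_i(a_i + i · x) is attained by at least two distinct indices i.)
Roots: {-7, -6, 5}

Each tropical root is a break point of the lower envelope of the lines y = a_i + i · x (there are 4 lines, with slopes 0, 1, ..., 3). Only the lines that attain the minimum somewhere contribute to roots; other lines are dominated. Here the surviving (envelope) indices are i = 3, i = 2, i = 1, i = 0.
Intersections between consecutive envelope lines give the roots: for adjacent envelope indices i < j the intersection is x = (a_i − a_j) / (j − i). Reading off the sorted break points: {-7, -6, 5}.
Verification: at each break x_0, at least two indices attain the minimum of min_i(a_i + i · x_0).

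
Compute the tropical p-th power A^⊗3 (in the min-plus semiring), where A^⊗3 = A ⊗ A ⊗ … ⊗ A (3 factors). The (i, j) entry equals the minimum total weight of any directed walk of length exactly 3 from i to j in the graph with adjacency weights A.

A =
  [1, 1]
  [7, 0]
A^⊗3 =
  [3, 1]
  [7, 0]

Each entry (A^⊗3)_ij equals the minimum over all length-3 walks i = v_0 → v_1 → … → v_3 = j of Σ_t A[v_t][v_{t+1}]. For example, for (i, j) = (0, 1) we minimise over 4 possible intermediate vertex sequences; the minimum is 1, attained along the walk 0 → 1 → 1 → 1.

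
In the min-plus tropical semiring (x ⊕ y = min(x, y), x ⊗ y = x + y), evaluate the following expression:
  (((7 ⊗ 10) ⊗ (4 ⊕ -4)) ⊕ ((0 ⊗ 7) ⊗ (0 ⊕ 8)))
(((7 ⊗ 10) ⊗ (4 ⊕ -4)) ⊕ ((0 ⊗ 7) ⊗ (0 ⊕ 8))) = 7

Expand innermost to outermost. Recall ⊕ takes the minimum of its arguments and ⊗ takes their sum. Working out the expression (((7 ⊗ 10) ⊗ (4 ⊕ -4)) ⊕ ((0 ⊗ 7) ⊗ (0 ⊕ 8))) gives 7.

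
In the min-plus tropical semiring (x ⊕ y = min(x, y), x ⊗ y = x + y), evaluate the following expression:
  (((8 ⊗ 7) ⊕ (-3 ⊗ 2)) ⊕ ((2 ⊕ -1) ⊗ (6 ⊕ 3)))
(((8 ⊗ 7) ⊕ (-3 ⊗ 2)) ⊕ ((2 ⊕ -1) ⊗ (6 ⊕ 3))) = -1

Expand innermost to outermost. Recall ⊕ takes the minimum of its arguments and ⊗ takes their sum. Working out the expression (((8 ⊗ 7) ⊕ (-3 ⊗ 2)) ⊕ ((2 ⊕ -1) ⊗ (6 ⊕ 3))) gives -1.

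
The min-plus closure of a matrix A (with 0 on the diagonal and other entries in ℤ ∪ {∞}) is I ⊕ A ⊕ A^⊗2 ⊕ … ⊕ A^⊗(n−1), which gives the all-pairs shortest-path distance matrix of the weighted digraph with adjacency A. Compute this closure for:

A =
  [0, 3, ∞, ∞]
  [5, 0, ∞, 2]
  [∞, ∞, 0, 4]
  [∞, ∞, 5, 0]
Closure =
  [0, 3, 10, 5]
  [5, 0, 7, 2]
  [∞, ∞, 0, 4]
  [∞, ∞, 5, 0]

This is the Floyd-Warshall all-pairs shortest-path computation. For each intermediate vertex k = 0, 1, …, 3, update dist[i][j] ← min(dist[i][j], dist[i][k] + dist[k][j]). The final matrix gives, for each (i, j), the minimum total weight of any directed path from i to j (possibly empty when i = j).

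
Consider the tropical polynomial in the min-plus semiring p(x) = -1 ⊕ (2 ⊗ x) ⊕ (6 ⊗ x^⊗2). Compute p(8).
p(8) = -1

A tropical monomial a ⊗ x^⊗i evaluates to a + i · x. Evaluating each term at x = 8:
  Term 0 contributes -1 + 0 · 8 = -1
  Term 1 contributes 2 + 1 · 8 = 10
  Term 2 contributes 6 + 2 · 8 = 22
p(8) = ⊕ of these = min[-1, 10, 22] = -1.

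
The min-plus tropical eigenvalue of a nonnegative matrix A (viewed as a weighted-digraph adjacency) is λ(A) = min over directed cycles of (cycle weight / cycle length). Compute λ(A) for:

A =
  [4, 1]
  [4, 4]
λ(A) = 5/2

Enumerate directed cycles and compute their means (weight / length). Sample:
  cycle 0 → 0: weight = 4, length = 1, mean = 4/1 ≈ 4.000
  cycle 1 → 1: weight = 4, length = 1, mean = 4/1 ≈ 4.000
  cycle 0 → 1 → 0: weight = 5, length = 2, mean = 5/2 ≈ 2.500
  cycle 1 → 0 → 1: weight = 5, length = 2, mean = 5/2 ≈ 2.500
Minimum mean = 2.500, attained e.g. along the cycle 0 → 1 → 0 with weight 5 and length 2. So λ(A) = 5/2 = 5/2.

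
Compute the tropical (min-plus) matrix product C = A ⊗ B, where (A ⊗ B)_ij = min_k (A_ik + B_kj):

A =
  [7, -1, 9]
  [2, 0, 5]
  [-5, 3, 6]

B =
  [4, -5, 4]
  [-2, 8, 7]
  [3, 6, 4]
A ⊗ B =
  [-3, 2, 6]
  [-2, -3, 6]
  [-1, -10, -1]

Apply the min-plus product entry-by-entry:
  C[0][0] = min over k of (A[0][0] + B[0][0] = 7 + 4 = 11, A[0][1] + B[1][0] = -1 + -2 = -3, A[0][2] + B[2][0] = 9 + 3 = 12) = -3 (attained at k = 1)
  C[0][1] = min over k of (A[0][0] + B[0][1] = 7 + -5 = 2, A[0][1] + B[1][1] = -1 + 8 = 7, A[0][2] + B[2][1] = 9 + 6 = 15) = 2 (attained at k = 0)
  C[0][2] = min over k of (A[0][0] + B[0][2] = 7 + 4 = 11, A[0][1] + B[1][2] = -1 + 7 = 6, A[0][2] + B[2][2] = 9 + 4 = 13) = 6 (attained at k = 1)
  C[1][0] = min over k of (A[1][0] + B[0][0] = 2 + 4 = 6, A[1][1] + B[1][0] = 0 + -2 = -2, A[1][2] + B[2][0] = 5 + 3 = 8) = -2 (attained at k = 1)
  C[1][1] = min over k of (A[1][0] + B[0][1] = 2 + -5 = -3, A[1][1] + B[1][1] = 0 + 8 = 8, A[1][2] + B[2][1] = 5 + 6 = 11) = -3 (attained at k = 0)
  C[1][2] = min over k of (A[1][0] + B[0][2] = 2 + 4 = 6, A[1][1] + B[1][2] = 0 + 7 = 7, A[1][2] + B[2][2] = 5 + 4 = 9) = 6 (attained at k = 0)
  C[2][0] = min over k of (A[2][0] + B[0][0] = -5 + 4 = -1, A[2][1] + B[1][0] = 3 + -2 = 1, A[2][2] + B[2][0] = 6 + 3 = 9) = -1 (attained at k = 0)
  C[2][1] = min over k of (A[2][0] + B[0][1] = -5 + -5 = -10, A[2][1] + B[1][1] = 3 + 8 = 11, A[2][2] + B[2][1] = 6 + 6 = 12) = -10 (attained at k = 0)
  C[2][2] = min over k of (A[2][0] + B[0][2] = -5 + 4 = -1, A[2][1] + B[1][2] = 3 + 7 = 10, A[2][2] + B[2][2] = 6 + 4 = 10) = -1 (attained at k = 0)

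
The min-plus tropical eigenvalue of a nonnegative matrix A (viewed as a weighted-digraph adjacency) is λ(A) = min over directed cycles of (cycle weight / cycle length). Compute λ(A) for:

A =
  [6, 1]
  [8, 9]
λ(A) = 9/2

Enumerate directed cycles and compute their means (weight / length). Sample:
  cycle 0 → 0: weight = 6, length = 1, mean = 6/1 ≈ 6.000
  cycle 1 → 1: weight = 9, length = 1, mean = 9/1 ≈ 9.000
  cycle 0 → 1 → 0: weight = 9, length = 2, mean = 9/2 ≈ 4.500
  cycle 1 → 0 → 1: weight = 9, length = 2, mean = 9/2 ≈ 4.500
Minimum mean = 4.500, attained e.g. along the cycle 0 → 1 → 0 with weight 9 and length 2. So λ(A) = 9/2 = 9/2.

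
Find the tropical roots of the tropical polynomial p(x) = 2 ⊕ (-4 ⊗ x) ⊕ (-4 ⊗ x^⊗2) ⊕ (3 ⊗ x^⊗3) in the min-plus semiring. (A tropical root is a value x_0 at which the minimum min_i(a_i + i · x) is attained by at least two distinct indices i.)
Roots: {-7, 0, 6}

Each tropical root is a break point of the lower envelope of the lines y = a_i + i · x (there are 4 lines, with slopes 0, 1, ..., 3). Only the lines that attain the minimum somewhere contribute to roots; other lines are dominated. Here the surviving (envelope) indices are i = 3, i = 2, i = 1, i = 0.
Intersections between consecutive envelope lines give the roots: for adjacent envelope indices i < j the intersection is x = (a_i − a_j) / (j − i). Reading off the sorted break points: {-7, 0, 6}.
Verification: at each break x_0, at least two indices attain the minimum of min_i(a_i + i · x_0).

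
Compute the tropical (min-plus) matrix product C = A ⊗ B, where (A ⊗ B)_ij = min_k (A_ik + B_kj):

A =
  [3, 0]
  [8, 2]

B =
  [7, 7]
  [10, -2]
A ⊗ B =
  [10, -2]
  [12, 0]

Apply the min-plus product entry-by-entry:
  C[0][0] = min over k of (A[0][0] + B[0][0] = 3 + 7 = 10, A[0][1] + B[1][0] = 0 + 10 = 10) = 10 (attained at k = 0)
  C[0][1] = min over k of (A[0][0] + B[0][1] = 3 + 7 = 10, A[0][1] + B[1][1] = 0 + -2 = -2) = -2 (attained at k = 1)
  C[1][0] = min over k of (A[1][0] + B[0][0] = 8 + 7 = 15, A[1][1] + B[1][0] = 2 + 10 = 12) = 12 (attained at k = 1)
  C[1][1] = min over k of (A[1][0] + B[0][1] = 8 + 7 = 15, A[1][1] + B[1][1] = 2 + -2 = 0) = 0 (attained at k = 1)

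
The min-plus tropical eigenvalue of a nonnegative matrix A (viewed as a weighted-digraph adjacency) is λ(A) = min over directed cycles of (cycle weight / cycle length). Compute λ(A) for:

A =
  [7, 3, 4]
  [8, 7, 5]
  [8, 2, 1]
λ(A) = 1

Enumerate directed cycles and compute their means (weight / length). Sample:
  cycle 0 → 0: weight = 7, length = 1, mean = 7/1 ≈ 7.000
  cycle 1 → 1: weight = 7, length = 1, mean = 7/1 ≈ 7.000
  cycle 2 → 2: weight = 1, length = 1, mean = 1/1 ≈ 1.000
  cycle 0 → 1 → 0: weight = 11, length = 2, mean = 11/2 ≈ 5.500
  cycle 0 → 2 → 0: weight = 12, length = 2, mean = 12/2 ≈ 6.000
  cycle 1 → 0 → 1: weight = 11, length = 2, mean = 11/2 ≈ 5.500
Minimum mean = 1.000, attained e.g. along the cycle 2 → 2 with weight 1 and length 1. So λ(A) = 1/1 = 1.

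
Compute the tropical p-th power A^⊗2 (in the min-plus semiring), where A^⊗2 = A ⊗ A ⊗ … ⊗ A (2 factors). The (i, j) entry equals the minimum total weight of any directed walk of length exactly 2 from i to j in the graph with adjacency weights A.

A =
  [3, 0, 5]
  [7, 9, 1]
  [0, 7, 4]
A^⊗2 =
  [5, 3, 1]
  [1, 7, 5]
  [3, 0, 5]

Each entry (A^⊗2)_ij equals the minimum over all length-2 walks i = v_0 → v_1 → … → v_2 = j of Σ_t A[v_t][v_{t+1}]. For example, for (i, j) = (0, 2) we minimise over 3 possible intermediate vertex sequences; the minimum is 1, attained along the walk 0 → 1 → 2.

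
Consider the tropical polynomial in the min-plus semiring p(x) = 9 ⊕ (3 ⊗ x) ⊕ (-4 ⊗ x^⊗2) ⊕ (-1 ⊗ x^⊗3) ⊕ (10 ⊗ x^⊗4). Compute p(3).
p(3) = 2

A tropical monomial a ⊗ x^⊗i evaluates to a + i · x. Evaluating each term at x = 3:
  Term 0 contributes 9 + 0 · 3 = 9
  Term 1 contributes 3 + 1 · 3 = 6
  Term 2 contributes -4 + 2 · 3 = 2
  Term 3 contributes -1 + 3 · 3 = 8
  Term 4 contributes 10 + 4 · 3 = 22
p(3) = ⊕ of these = min[9, 6, 2, 8, 22] = 2.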